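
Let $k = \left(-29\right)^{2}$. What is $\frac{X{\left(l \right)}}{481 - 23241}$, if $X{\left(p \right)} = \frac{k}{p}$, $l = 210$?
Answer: $- \frac{841}{4779600} \approx -0.00017596$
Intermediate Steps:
$k = 841$
$X{\left(p \right)} = \frac{841}{p}$
$\frac{X{\left(l \right)}}{481 - 23241} = \frac{841 \cdot \frac{1}{210}}{481 - 23241} = \frac{841}{210 \left(-22760\right)} = \frac{841}{210} \left(- \frac{1}{22760}\right) = - \frac{841}{4779600}$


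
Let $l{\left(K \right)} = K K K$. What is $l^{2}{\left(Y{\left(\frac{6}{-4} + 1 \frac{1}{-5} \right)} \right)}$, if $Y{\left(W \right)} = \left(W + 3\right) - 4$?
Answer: $\frac{387420489}{1000000} \approx 387.42$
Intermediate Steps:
$Y{\left(W \right)} = -1 + W$ ($Y{\left(W \right)} = \left(3 + W\right) - 4 = -1 + W$)
$l{\left(K \right)} = K^{3}$ ($l{\left(K \right)} = K^{2} K = K^{3}$)
$l^{2}{\left(Y{\left(\frac{6}{-4} + 1 \frac{1}{-5} \right)} \right)} = \left(\left(-1 + \left(\frac{6}{-4} + 1 \frac{1}{-5}\right)\right)^{3}\right)^{2} = \left(\left(-1 + \left(6 \left(- \frac{1}{4}\right) + 1 \left(- \frac{1}{5}\right)\right)\right)^{3}\right)^{2} = \left(\left(-1 - \frac{17}{10}\right)^{3}\right)^{2} = \left(\left(- \frac{27}{10}\right)^{3}\right)^{2} = \left(- \frac{19683}{1000}\right)^{2} = \frac{387420489}{1000000}$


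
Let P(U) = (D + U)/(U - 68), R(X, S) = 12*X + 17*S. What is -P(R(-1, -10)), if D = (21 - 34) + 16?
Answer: -179/250 ≈ -0.71600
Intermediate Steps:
D = 3 (D = -13 + 16 = 3)
P(U) = (3 + U)/(-68 + U) (P(U) = (3 + U)/(U - 68) = (3 + U)/(-68 + U))
-P(R(-1, -10)) = -(3 + (12*(-1) + 17*(-10)))/(-68 + (12*(-1) + 17*(-10))) = -(3 + (-12 - 170))/(-68 + (-12 - 170)) = -(3 - 182)/(-68 - 182) = -(-179)/(-250) = -(-1)*(-179)/250 = -1*179/250 = -179/250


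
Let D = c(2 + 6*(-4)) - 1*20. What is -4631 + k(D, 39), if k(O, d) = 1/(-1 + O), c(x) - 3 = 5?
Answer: -60204/13 ≈ -4631.1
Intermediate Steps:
c(x) = 8 (c(x) = 3 + 5 = 8)
D = -12 (D = 8 - 1*20 = 8 - 20 = -12)
-4631 + k(D, 39) = -4631 + 1/(-1 - 12) = -4631 + 1/(-13) = -4631 - 1/13 = -60204/13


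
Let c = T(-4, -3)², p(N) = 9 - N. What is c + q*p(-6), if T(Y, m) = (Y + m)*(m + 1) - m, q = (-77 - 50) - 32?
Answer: -2096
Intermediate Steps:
q = -159 (q = -127 - 32 = -159)
T(Y, m) = -m + (1 + m)*(Y + m) (T(Y, m) = (Y + m)*(1 + m) - m = (1 + m)*(Y + m) - m = -m + (1 + m)*(Y + m))
c = 289 (c = (-4 + (-3)² - 4*(-3))² = (-4 + 9 + 12)² = 17² = 289)
c + q*p(-6) = 289 - 159*(9 - 1*(-6)) = 289 - 159*(9 + 6) = 289 - 159*15 = 289 - 2385 = -2096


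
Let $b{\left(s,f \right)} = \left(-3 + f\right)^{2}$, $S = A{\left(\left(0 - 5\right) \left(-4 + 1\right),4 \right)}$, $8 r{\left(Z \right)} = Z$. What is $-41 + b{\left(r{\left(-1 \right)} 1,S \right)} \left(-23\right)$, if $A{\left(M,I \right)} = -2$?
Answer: $-616$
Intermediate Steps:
$r{\left(Z \right)} = \frac{Z}{8}$
$S = -2$
$-41 + b{\left(r{\left(-1 \right)} 1,S \right)} \left(-23\right) = -41 + \left(-3 - 2\right)^{2} \left(-23\right) = -41 + \left(-5\right)^{2} \left(-23\right) = -41 + 25 \left(-23\right) = -41 - 575 = -616$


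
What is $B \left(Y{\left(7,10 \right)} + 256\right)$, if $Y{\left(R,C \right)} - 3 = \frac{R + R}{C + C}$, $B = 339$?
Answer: $\frac{880383}{10} \approx 88038.0$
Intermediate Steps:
$Y{\left(R,C \right)} = 3 + \frac{R}{C}$ ($Y{\left(R,C \right)} = 3 + \frac{R + R}{C + C} = 3 + \frac{2 R}{2 C} = 3 + 2 R \frac{1}{2 C} = 3 + \frac{R}{C}$)
$B \left(Y{\left(7,10 \right)} + 256\right) = 339 \left(\left(3 + \frac{7}{10}\right) + 256\right) = 339 \left(\frac{37}{10} + 256\right) = 339 \cdot \frac{2597}{10} = \frac{880383}{10}$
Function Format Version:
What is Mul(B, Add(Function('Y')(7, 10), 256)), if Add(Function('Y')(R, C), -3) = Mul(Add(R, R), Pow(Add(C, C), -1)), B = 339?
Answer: Rational(880383, 10) ≈ 88038.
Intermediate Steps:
Function('Y')(R, C) = Add(3, Mul(R, Pow(C, -1))) (Function('Y')(R, C) = Add(3, Mul(Add(R, R), Pow(Add(C, C), -1))) = Add(3, Mul(Mul(2, R), Pow(Mul(2, C), -1))) = Add(3, Mul(Mul(2, R), Mul(Rational(1, 2), Pow(C, -1)))) = Add(3, Mul(R, Pow(C, -1))))
Mul(B, Add(Function('Y')(7, 10), 256)) = Mul(339, Add(Add(3, Mul(7, Pow(10, -1))), 256)) = Mul(339, Add(Add(3, Mul(7, Rational(1, 10))), 256)) = Mul(339, Add(Add(3, Rational(7, 10)), 256)) = Mul(339, Add(Rational(37, 10), 256)) = Mul(339, Rational(2597, 10)) = Rational(880383, 10)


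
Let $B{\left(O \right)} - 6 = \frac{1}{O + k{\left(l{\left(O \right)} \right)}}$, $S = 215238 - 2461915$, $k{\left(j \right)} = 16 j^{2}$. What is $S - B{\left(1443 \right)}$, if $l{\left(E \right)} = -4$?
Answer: $- \frac{3817114418}{1699} \approx -2.2467 \cdot 10^{6}$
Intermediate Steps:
$S = -2246677$
$B{\left(O \right)} = 6 + \frac{1}{256 + O}$ ($B{\left(O \right)} = 6 + \frac{1}{O + 16 \left(-4\right)^{2}} = 6 + \frac{1}{O + 16 \cdot 16} = 6 + \frac{1}{O + 256} = 6 + \frac{1}{256 + O}$)
$S - B{\left(1443 \right)} = -2246677 - \frac{1537 + 6 \cdot 1443}{256 + 1443} = -2246677 - \frac{1537 + 8658}{1699} = -2246677 - \frac{1}{1699} \cdot 10195 = -2246677 - \frac{10195}{1699} = - \frac{3817114418}{1699}$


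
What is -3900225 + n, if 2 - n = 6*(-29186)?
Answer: -3725107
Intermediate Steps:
n = 175118 (n = 2 - 6*(-29186) = 2 - 1*(-175116) = 2 + 175116 = 175118)
-3900225 + n = -3900225 + 175118 = -3725107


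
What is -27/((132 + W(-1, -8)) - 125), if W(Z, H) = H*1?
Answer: 27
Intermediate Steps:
W(Z, H) = H
-27/((132 + W(-1, -8)) - 125) = -27/((132 - 8) - 125) = -27/(124 - 125) = -27/(-1) = -27*(-1) = 27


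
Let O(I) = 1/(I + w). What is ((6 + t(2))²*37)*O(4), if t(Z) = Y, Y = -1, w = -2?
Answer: 925/2 ≈ 462.50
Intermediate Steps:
t(Z) = -1
O(I) = 1/(-2 + I) (O(I) = 1/(I - 2) = 1/(-2 + I))
((6 + t(2))²*37)*O(4) = ((6 - 1)²*37)/(-2 + 4) = (5²*37)/2 = (25*37)*(½) = 925*(½) = 925/2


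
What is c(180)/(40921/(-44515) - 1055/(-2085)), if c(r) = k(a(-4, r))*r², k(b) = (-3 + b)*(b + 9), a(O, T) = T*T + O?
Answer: -39457599199473639375/479462 ≈ -8.2296e+13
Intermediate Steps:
a(O, T) = O + T² (a(O, T) = T² + O = O + T²)
k(b) = (-3 + b)*(9 + b)
c(r) = r²*(-51 + (-4 + r²)² + 6*r²) (c(r) = (-27 + (-4 + r²)² + 6*(-4 + r²))*r² = (-27 + (-4 + r²)² + (-24 + 6*r²))*r² = (-51 + (-4 + r²)² + 6*r²)*r² = r²*(-51 + (-4 + r²)² + 6*r²))
c(180)/(40921/(-44515) - 1055/(-2085)) = (180²*(-35 + 180⁴ - 2*180²))/(40921/(-44515) - 1055/(-2085)) = (32400*(-35 + 1049760000 - 2*32400))/(40921*(-1/44515) - 1055*(-1/2085)) = (32400*(-35 + 1049760000 - 64800))/(-40921/44515 + 211/417) = (32400*1049695165)/(-7671392/18562755) = 34010123346000*(-18562755/7671392) = -39457599199473639375/479462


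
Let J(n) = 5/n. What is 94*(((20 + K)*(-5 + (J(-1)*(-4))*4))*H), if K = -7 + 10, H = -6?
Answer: -972900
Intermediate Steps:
K = 3
94*(((20 + K)*(-5 + (J(-1)*(-4))*4))*H) = 94*(((20 + 3)*(-5 + ((5/(-1))*(-4))*4))*(-6)) = 94*((23*(-5 + ((5*(-1))*(-4))*4))*(-6)) = 94*((23*(-5 - 5*(-4)*4))*(-6)) = 94*((23*(-5 + 20*4))*(-6)) = 94*((23*(-5 + 80))*(-6)) = 94*((23*75)*(-6)) = 94*(1725*(-6)) = 94*(-10350) = -972900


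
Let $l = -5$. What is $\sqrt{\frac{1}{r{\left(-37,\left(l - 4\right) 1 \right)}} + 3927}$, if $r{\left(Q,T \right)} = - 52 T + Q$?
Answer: $\frac{\sqrt{729483878}}{431} \approx 62.666$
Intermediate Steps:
$r{\left(Q,T \right)} = Q - 52 T$
$\sqrt{\frac{1}{r{\left(-37,\left(l - 4\right) 1 \right)}} + 3927} = \sqrt{\frac{1}{-37 - 52 \left(-5 - 4\right) 1} + 3927} = \sqrt{\frac{1}{-37 - 52 \left(\left(-9\right) 1\right)} + 3927} = \sqrt{\frac{1}{-37 - -468} + 3927} = \sqrt{\frac{1}{-37 + 468} + 3927} = \sqrt{\frac{1}{431} + 3927} = \sqrt{\frac{1692538}{431}} = \frac{\sqrt{729483878}}{431}$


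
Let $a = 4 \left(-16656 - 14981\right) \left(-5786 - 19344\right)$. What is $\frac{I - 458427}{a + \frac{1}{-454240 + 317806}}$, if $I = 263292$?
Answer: $- \frac{26623048590}{433880754278159} \approx -6.136 \cdot 10^{-5}$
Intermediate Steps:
$a = 3180151240$ ($a = 4 \left(\left(-31637\right) \left(-25130\right)\right) = 4 \cdot 795037810 = 3180151240$)
$\frac{I - 458427}{a + \frac{1}{-454240 + 317806}} = \frac{263292 - 458427}{3180151240 + \frac{1}{-454240 + 317806}} = - \frac{195135}{3180151240 + \frac{1}{-136434}} = - \frac{195135}{3180151240 - \frac{1}{136434}} = - \frac{195135}{\frac{433880754278159}{136434}} = \left(-195135\right) \frac{136434}{433880754278159} = - \frac{26623048590}{433880754278159}$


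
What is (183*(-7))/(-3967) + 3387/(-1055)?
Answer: -12084774/4185185 ≈ -2.8875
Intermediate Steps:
(183*(-7))/(-3967) + 3387/(-1055) = -1281*(-1/3967) + 3387*(-1/1055) = 1281/3967 - 3387/1055 = -12084774/4185185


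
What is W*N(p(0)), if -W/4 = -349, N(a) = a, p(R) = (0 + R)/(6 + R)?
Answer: 0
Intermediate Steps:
p(R) = R/(6 + R)
W = 1396 (W = -4*(-349) = 1396)
W*N(p(0)) = 1396*(0/(6 + 0)) = 1396*(0/6) = 1396*(0*(1/6)) = 1396*0 = 0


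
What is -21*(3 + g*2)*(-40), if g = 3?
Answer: 7560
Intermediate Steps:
-21*(3 + g*2)*(-40) = -21*(3 + 3*2)*(-40) = -21*(3 + 6)*(-40) = -21*9*(-40) = -189*(-40) = 7560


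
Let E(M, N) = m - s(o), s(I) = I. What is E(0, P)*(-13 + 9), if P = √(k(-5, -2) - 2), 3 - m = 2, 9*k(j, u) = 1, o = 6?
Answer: 20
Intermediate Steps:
k(j, u) = ⅑ (k(j, u) = (⅑)*1 = ⅑)
m = 1 (m = 3 - 1*2 = 3 - 2 = 1)
P = I*√17/3 (P = √(⅑ - 2) = √(-17/9) = I*√17/3 ≈ 1.3744*I)
E(M, N) = -5 (E(M, N) = 1 - 1*6 = 1 - 6 = -5)
E(0, P)*(-13 + 9) = -5*(-13 + 9) = -5*(-4) = 20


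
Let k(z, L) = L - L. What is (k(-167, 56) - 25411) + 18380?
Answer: -7031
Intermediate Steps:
k(z, L) = 0
(k(-167, 56) - 25411) + 18380 = (0 - 25411) + 18380 = -25411 + 18380 = -7031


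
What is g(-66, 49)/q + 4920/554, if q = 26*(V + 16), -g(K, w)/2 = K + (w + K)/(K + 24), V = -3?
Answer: 18224215/1966146 ≈ 9.2690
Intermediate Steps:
g(K, w) = -2*K - 2*(K + w)/(24 + K) (g(K, w) = -2*(K + (w + K)/(K + 24)) = -2*(K + (K + w)/(24 + K)) = -2*K - 2*(K + w)/(24 + K))
q = 338 (q = 26*(-3 + 16) = 26*13 = 338)
g(-66, 49)/q + 4920/554 = (2*(-1*49 - 1*(-66)**2 - 25*(-66))/(24 - 66))/338 + 4920/554 = (2*(-49 - 1*4356 + 1650)/(-42))*(1/338) + 4920*(1/554) = (2*(-1/42)*(-49 - 4356 + 1650))*(1/338) + 2460/277 = (2*(-1/42)*(-2755))*(1/338) + 2460/277 = (2755/21)*(1/338) + 2460/277 = 2755/7098 + 2460/277 = 18224215/1966146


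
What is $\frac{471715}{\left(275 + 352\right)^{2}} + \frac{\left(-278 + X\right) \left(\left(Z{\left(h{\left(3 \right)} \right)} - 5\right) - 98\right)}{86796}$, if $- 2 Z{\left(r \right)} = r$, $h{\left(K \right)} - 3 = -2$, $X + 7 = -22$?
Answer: $\frac{11874322789}{7582672152} \approx 1.566$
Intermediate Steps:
$X = -29$ ($X = -7 - 22 = -29$)
$h{\left(K \right)} = 1$ ($h{\left(K \right)} = 3 - 2 = 1$)
$Z{\left(r \right)} = - \frac{r}{2}$
$\frac{471715}{\left(275 + 352\right)^{2}} + \frac{\left(-278 + X\right) \left(\left(Z{\left(h{\left(3 \right)} \right)} - 5\right) - 98\right)}{86796} = \frac{471715}{\left(275 + 352\right)^{2}} + \frac{\left(-278 - 29\right) \left(\left(\left(- \frac{1}{2}\right) 1 - 5\right) - 98\right)}{86796} = \frac{471715}{627^{2}} + - 307 \left(\left(- \frac{1}{2} - 5\right) - 98\right) \frac{1}{86796} = \frac{471715}{393129} + - 307 \left(- \frac{11}{2} - 98\right) \frac{1}{86796} = 471715 \cdot \frac{1}{393129} + \left(-307\right) \left(- \frac{207}{2}\right) \frac{1}{86796} = \frac{471715}{393129} + \frac{63549}{2} \cdot \frac{1}{86796} = \frac{471715}{393129} + \frac{7061}{19288} = \frac{11874322789}{7582672152}$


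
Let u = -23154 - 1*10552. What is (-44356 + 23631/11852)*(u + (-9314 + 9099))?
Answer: 17831716143201/11852 ≈ 1.5045e+9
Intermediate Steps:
u = -33706 (u = -23154 - 10552 = -33706)
(-44356 + 23631/11852)*(u + (-9314 + 9099)) = (-44356 + 23631/11852)*(-33706 + (-9314 + 9099)) = (-44356 + 23631*(1/11852))*(-33706 - 215) = (-44356 + 23631/11852)*(-33921) = -525683681/11852*(-33921) = 17831716143201/11852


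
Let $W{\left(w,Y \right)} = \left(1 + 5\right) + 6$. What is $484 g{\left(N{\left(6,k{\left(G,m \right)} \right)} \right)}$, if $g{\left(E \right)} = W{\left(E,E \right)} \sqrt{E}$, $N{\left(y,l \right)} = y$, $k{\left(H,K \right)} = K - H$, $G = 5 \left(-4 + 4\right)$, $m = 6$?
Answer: $5808 \sqrt{6} \approx 14227.0$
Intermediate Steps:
$G = 0$ ($G = 5 \cdot 0 = 0$)
$W{\left(w,Y \right)} = 12$ ($W{\left(w,Y \right)} = 6 + 6 = 12$)
$g{\left(E \right)} = 12 \sqrt{E}$
$484 g{\left(N{\left(6,k{\left(G,m \right)} \right)} \right)} = 484 \cdot 12 \sqrt{6} = 5808 \sqrt{6}$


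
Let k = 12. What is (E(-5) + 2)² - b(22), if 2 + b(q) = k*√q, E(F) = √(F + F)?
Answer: -4 - 12*√22 + 4*I*√10 ≈ -60.285 + 12.649*I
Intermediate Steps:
E(F) = √2*√F (E(F) = √(2*F) = √2*√F)
b(q) = -2 + 12*√q
(E(-5) + 2)² - b(22) = (√2*√(-5) + 2)² - (-2 + 12*√22) = (√2*(I*√5) + 2)² + (2 - 12*√22) = (I*√10 + 2)² + (2 - 12*√22) = (2 + I*√10)² + (2 - 12*√22) = 2 + (2 + I*√10)² - 12*√22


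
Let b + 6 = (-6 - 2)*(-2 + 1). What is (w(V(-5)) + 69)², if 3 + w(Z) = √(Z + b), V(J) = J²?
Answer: 4383 + 396*√3 ≈ 5068.9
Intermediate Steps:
b = 2 (b = -6 + (-6 - 2)*(-2 + 1) = -6 - 8*(-1) = -6 + 8 = 2)
w(Z) = -3 + √(2 + Z) (w(Z) = -3 + √(Z + 2) = -3 + √(2 + Z))
(w(V(-5)) + 69)² = ((-3 + √(2 + (-5)²)) + 69)² = ((-3 + √(2 + 25)) + 69)² = ((-3 + √27) + 69)² = ((-3 + 3*√3) + 69)² = (66 + 3*√3)²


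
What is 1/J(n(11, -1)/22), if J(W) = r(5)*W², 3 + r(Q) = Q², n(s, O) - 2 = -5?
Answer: 22/9 ≈ 2.4444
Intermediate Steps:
n(s, O) = -3 (n(s, O) = 2 - 5 = -3)
r(Q) = -3 + Q²
J(W) = 22*W² (J(W) = (-3 + 5²)*W² = (-3 + 25)*W² = 22*W²)
1/J(n(11, -1)/22) = 1/(22*(-3/22)²) = 1/(22*(9/484)) = 1/(9/22) = 22/9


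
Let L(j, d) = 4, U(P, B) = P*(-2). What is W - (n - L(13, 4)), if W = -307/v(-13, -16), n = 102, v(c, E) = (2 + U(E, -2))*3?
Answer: -10303/102 ≈ -101.01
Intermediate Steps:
U(P, B) = -2*P
v(c, E) = 6 - 6*E (v(c, E) = (2 - 2*E)*3 = 6 - 6*E)
W = -307/102 (W = -307/(6 - 6*(-16)) = -307/(6 + 96) = -307/102 ≈ -3.0098)
W - (n - L(13, 4)) = -307/102 - (102 - 1*4) = -307/102 - (102 - 4) = -307/102 - 1*98 = -307/102 - 98 = -10303/102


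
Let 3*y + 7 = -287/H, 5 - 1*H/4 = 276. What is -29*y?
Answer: 211729/3252 ≈ 65.107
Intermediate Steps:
H = -1084 (H = 20 - 4*276 = 20 - 1104 = -1084)
y = -7301/3252 (y = -7/3 + (-287/(-1084))/3 = -7/3 + (-287*(-1/1084))/3 = -7/3 + (⅓)*(287/1084) = -7/3 + 287/3252 = -7301/3252 ≈ -2.2451)
-29*y = -29*(-7301/3252) = 211729/3252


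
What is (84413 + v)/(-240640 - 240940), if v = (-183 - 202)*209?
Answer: -987/120395 ≈ -0.0081980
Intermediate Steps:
v = -80465 (v = -385*209 = -80465)
(84413 + v)/(-240640 - 240940) = (84413 - 80465)/(-240640 - 240940) = 3948/(-481580) = 3948*(-1/481580) = -987/120395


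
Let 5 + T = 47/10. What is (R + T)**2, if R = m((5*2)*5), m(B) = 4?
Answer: 1369/100 ≈ 13.690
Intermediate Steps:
R = 4
T = -3/10 (T = -5 + 47/10 = -3/10 ≈ -0.30000)
(R + T)**2 = (4 - 3/10)**2 = (37/10)**2 = 1369/100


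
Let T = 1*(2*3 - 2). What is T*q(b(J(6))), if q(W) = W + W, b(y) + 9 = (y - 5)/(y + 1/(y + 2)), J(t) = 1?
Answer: -96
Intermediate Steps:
b(y) = -9 + (-5 + y)/(y + 1/(2 + y)) (b(y) = -9 + (y - 5)/(y + 1/(y + 2)) = -9 + (-5 + y)/(y + 1/(2 + y)))
T = 4 (T = 1*(6 - 2) = 1*4 = 4)
q(W) = 2*W
T*q(b(J(6))) = 4*(2*((-19 - 21*1 - 8*1**2)/(1 + 1**2 + 2*1))) = 4*(2*((-19 - 21 - 8*1)/(1 + 1 + 2))) = 4*(2*((-19 - 21 - 8)/4)) = 4*(2*((1/4)*(-48))) = 4*(2*(-12)) = 4*(-24) = -96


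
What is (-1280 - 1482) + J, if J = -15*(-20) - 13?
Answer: -2475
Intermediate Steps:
J = 287 (J = 300 - 13 = 287)
(-1280 - 1482) + J = (-1280 - 1482) + 287 = -2762 + 287 = -2475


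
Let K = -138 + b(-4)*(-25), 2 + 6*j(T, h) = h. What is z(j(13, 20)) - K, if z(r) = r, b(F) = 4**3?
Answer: 1741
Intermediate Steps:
j(T, h) = -1/3 + h/6
b(F) = 64
K = -1738 (K = -138 + 64*(-25) = -138 - 1600 = -1738)
z(j(13, 20)) - K = (-1/3 + (1/6)*20) - 1*(-1738) = (-1/3 + 10/3) + 1738 = 3 + 1738 = 1741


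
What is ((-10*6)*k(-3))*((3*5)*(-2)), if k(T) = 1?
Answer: 1800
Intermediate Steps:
((-10*6)*k(-3))*((3*5)*(-2)) = (-10*6*1)*((3*5)*(-2)) = (-60*1)*(15*(-2)) = -60*(-30) = 1800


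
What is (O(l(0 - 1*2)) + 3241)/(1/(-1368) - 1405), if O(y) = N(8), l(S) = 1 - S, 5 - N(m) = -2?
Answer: -4443264/1922041 ≈ -2.3117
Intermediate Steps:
N(m) = 7 (N(m) = 5 - 1*(-2) = 5 + 2 = 7)
O(y) = 7
(O(l(0 - 1*2)) + 3241)/(1/(-1368) - 1405) = (7 + 3241)/(1/(-1368) - 1405) = 3248/(-1/1368 - 1405) = 3248/(-1922041/1368) = 3248*(-1368/1922041) = -4443264/1922041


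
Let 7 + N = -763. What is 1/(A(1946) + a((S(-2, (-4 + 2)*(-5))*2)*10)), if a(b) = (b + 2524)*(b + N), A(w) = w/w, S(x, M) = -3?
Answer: -1/2045119 ≈ -4.8897e-7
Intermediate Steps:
N = -770 (N = -7 - 763 = -770)
A(w) = 1
a(b) = (-770 + b)*(2524 + b) (a(b) = (b + 2524)*(b - 770) = (2524 + b)*(-770 + b) = (-770 + b)*(2524 + b))
1/(A(1946) + a((S(-2, (-4 + 2)*(-5))*2)*10)) = 1/(1 + (-1943480 + (-3*2*10)² + 1754*(-3*2*10))) = 1/(1 + (-1943480 + (-6*10)² + 1754*(-6*10))) = 1/(1 + (-1943480 + (-60)² + 1754*(-60))) = 1/(1 + (-1943480 + 3600 - 105240)) = 1/(1 - 2045120) = 1/(-2045119) = -1/2045119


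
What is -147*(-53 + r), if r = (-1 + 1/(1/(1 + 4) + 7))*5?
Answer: 101087/12 ≈ 8423.9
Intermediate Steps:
r = -155/36 (r = (-1 + 1/(1/5 + 7))*5 = (-1 + 1/(⅕ + 7))*5 = (-1 + 1/(36/5))*5 = (-1 + 5/36)*5 = -31/36*5 = -155/36 ≈ -4.3056)
-147*(-53 + r) = -147*(-53 - 155/36) = -147*(-2063/36) = 101087/12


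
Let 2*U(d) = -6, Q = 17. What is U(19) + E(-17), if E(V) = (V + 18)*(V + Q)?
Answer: -3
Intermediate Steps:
U(d) = -3 (U(d) = (½)*(-6) = -3)
E(V) = (17 + V)*(18 + V) (E(V) = (V + 18)*(V + 17) = (18 + V)*(17 + V) = (17 + V)*(18 + V))
U(19) + E(-17) = -3 + (306 + (-17)² + 35*(-17)) = -3 + (306 + 289 - 595) = -3 + 0 = -3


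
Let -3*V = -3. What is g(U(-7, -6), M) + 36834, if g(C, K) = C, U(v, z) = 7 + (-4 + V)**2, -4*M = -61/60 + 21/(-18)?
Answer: 36850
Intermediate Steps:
V = 1 (V = -1/3*(-3) = 1)
M = 131/240 (M = -(-61/60 + 21/(-18))/4 = -(-61*1/60 + 21*(-1/18))/4 = -(-61/60 - 7/6)/4 = -1/4*(-131/60) = 131/240 ≈ 0.54583)
U(v, z) = 16 (U(v, z) = 7 + (-4 + 1)**2 = 7 + (-3)**2 = 7 + 9 = 16)
g(U(-7, -6), M) + 36834 = 16 + 36834 = 36850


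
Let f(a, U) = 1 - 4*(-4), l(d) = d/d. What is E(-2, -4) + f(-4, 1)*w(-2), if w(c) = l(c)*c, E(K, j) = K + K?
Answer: -38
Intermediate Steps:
l(d) = 1
E(K, j) = 2*K
f(a, U) = 17 (f(a, U) = 1 + 16 = 17)
w(c) = c (w(c) = 1*c = c)
E(-2, -4) + f(-4, 1)*w(-2) = 2*(-2) + 17*(-2) = -4 - 34 = -38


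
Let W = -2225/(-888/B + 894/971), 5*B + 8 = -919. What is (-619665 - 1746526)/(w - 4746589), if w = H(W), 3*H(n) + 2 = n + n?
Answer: 6081084841899/12199350817622 ≈ 0.49848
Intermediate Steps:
B = -927/5 (B = -8/5 + (1/5)*(-919) = -8/5 - 919/5 = -927/5 ≈ -185.40)
W = -667586775/1713326 (W = -2225/(-888/(-927/5) + 894/971) = -2225/(-888*(-5/927) + 894*(1/971)) = -2225/(1480/309 + 894/971) = -2225/1713326/300039 = -2225*300039/1713326 = -667586775/1713326 ≈ -389.64)
H(n) = -2/3 + 2*n/3 (H(n) = -2/3 + (n + n)/3 = -2/3 + (2*n)/3 = -2/3 + 2*n/3)
w = -669300101/2569989 (w = -2/3 + (2/3)*(-667586775/1713326) = -2/3 - 222528925/856663 = -669300101/2569989 ≈ -260.43)
(-619665 - 1746526)/(w - 4746589) = (-619665 - 1746526)/(-669300101/2569989 - 4746589) = -2366191/(-12199350817622/2569989) = -2366191*(-2569989/12199350817622) = 6081084841899/12199350817622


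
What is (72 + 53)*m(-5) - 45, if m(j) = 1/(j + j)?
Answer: -115/2 ≈ -57.500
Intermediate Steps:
m(j) = 1/(2*j)
(72 + 53)*m(-5) - 45 = (72 + 53)*((½)/(-5)) - 45 = 125*((½)*(-⅕)) - 45 = 125*(-⅒) - 45 = -25/2 - 45 = -115/2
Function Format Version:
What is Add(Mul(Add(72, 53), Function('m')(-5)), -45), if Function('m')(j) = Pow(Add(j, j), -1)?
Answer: Rational(-115, 2) ≈ -57.500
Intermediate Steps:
Function('m')(j) = Mul(Rational(1, 2), Pow(j, -1)) (Function('m')(j) = Pow(Mul(2, j), -1) = Mul(Rational(1, 2), Pow(j, -1)))
Add(Mul(Add(72, 53), Function('m')(-5)), -45) = Add(Mul(Add(72, 53), Mul(Rational(1, 2), Pow(-5, -1))), -45) = Add(Mul(125, Mul(Rational(1, 2), Rational(-1, 5))), -45) = Add(Mul(125, Rational(-1, 10)), -45) = Add(Rational(-25, 2), -45) = Rational(-115, 2)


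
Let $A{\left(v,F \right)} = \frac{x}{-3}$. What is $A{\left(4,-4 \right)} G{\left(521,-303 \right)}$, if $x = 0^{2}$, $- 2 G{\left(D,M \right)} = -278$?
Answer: $0$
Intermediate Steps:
$G{\left(D,M \right)} = 139$ ($G{\left(D,M \right)} = \left(- \frac{1}{2}\right) \left(-278\right) = 139$)
$x = 0$
$A{\left(v,F \right)} = 0$ ($A{\left(v,F \right)} = \frac{0}{-3} = 0 \left(- \frac{1}{3}\right) = 0$)
$A{\left(4,-4 \right)} G{\left(521,-303 \right)} = 0 \cdot 139 = 0$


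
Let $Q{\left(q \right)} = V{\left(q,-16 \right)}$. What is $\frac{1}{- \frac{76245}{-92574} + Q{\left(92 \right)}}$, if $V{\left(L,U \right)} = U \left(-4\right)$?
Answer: $\frac{30858}{2000327} \approx 0.015426$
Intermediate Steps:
$V{\left(L,U \right)} = - 4 U$
$Q{\left(q \right)} = 64$ ($Q{\left(q \right)} = \left(-4\right) \left(-16\right) = 64$)
$\frac{1}{- \frac{76245}{-92574} + Q{\left(92 \right)}} = \frac{1}{- \frac{76245}{-92574} + 64} = \frac{1}{\left(-76245\right) \left(- \frac{1}{92574}\right) + 64} = \frac{1}{\frac{25415}{30858} + 64} = \frac{1}{\frac{2000327}{30858}} = \frac{30858}{2000327}$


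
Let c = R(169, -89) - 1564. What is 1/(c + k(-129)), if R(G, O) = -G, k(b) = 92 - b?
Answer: -1/1512 ≈ -0.00066138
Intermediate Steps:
c = -1733 (c = -1*169 - 1564 = -169 - 1564 = -1733)
1/(c + k(-129)) = 1/(-1733 + (92 - 1*(-129))) = 1/(-1733 + (92 + 129)) = 1/(-1733 + 221) = 1/(-1512) = -1/1512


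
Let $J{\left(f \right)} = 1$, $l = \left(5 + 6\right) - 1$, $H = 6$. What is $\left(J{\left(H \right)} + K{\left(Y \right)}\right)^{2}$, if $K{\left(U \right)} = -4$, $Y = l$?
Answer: $9$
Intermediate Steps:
$l = 10$ ($l = 11 - 1 = 10$)
$Y = 10$
$\left(J{\left(H \right)} + K{\left(Y \right)}\right)^{2} = \left(1 - 4\right)^{2} = \left(-3\right)^{2} = 9$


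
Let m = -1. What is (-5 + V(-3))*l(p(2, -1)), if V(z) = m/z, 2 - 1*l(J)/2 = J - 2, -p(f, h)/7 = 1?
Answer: -308/3 ≈ -102.67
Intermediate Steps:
p(f, h) = -7 (p(f, h) = -7*1 = -7)
l(J) = 8 - 2*J (l(J) = 4 - 2*(J - 2) = 4 - 2*(-2 + J) = 4 + (4 - 2*J) = 8 - 2*J)
V(z) = -1/z
(-5 + V(-3))*l(p(2, -1)) = (-5 - 1/(-3))*(8 - 2*(-7)) = (-5 - 1*(-⅓))*(8 + 14) = (-5 + ⅓)*22 = -14/3*22 = -308/3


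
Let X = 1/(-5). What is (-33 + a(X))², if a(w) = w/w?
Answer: 1024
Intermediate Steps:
X = -⅕ ≈ -0.20000
a(w) = 1
(-33 + a(X))² = (-33 + 1)² = (-32)² = 1024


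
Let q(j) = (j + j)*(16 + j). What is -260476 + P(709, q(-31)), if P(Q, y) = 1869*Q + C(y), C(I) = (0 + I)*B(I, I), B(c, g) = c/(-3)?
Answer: 776345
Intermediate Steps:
B(c, g) = -c/3 (B(c, g) = c*(-1/3) = -c/3)
C(I) = -I**2/3 (C(I) = (0 + I)*(-I/3) = I*(-I/3) = -I**2/3)
q(j) = 2*j*(16 + j) (q(j) = (2*j)*(16 + j) = 2*j*(16 + j))
P(Q, y) = 1869*Q - y**2/3
-260476 + P(709, q(-31)) = -260476 + (1869*709 - 3844*(16 - 31)**2/3) = -260476 + (1325121 - (2*(-31)*(-15))**2/3) = -260476 + (1325121 - 1/3*930**2) = -260476 + (1325121 - 1/3*864900) = -260476 + (1325121 - 288300) = -260476 + 1036821 = 776345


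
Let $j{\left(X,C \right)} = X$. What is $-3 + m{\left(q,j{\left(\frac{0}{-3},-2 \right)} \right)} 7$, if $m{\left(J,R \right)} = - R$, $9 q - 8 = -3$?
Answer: $-3$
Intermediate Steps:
$q = \frac{5}{9}$ ($q = \frac{8}{9} + \frac{1}{9} \left(-3\right) = \frac{8}{9} - \frac{1}{3} = \frac{5}{9} \approx 0.55556$)
$-3 + m{\left(q,j{\left(\frac{0}{-3},-2 \right)} \right)} 7 = -3 + - \frac{0}{-3} \cdot 7 = -3 + - \frac{0 \left(-1\right)}{3} \cdot 7 = -3 + \left(-1\right) 0 \cdot 7 = -3 + 0 \cdot 7 = -3 + 0 = -3$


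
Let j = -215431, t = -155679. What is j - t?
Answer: -59752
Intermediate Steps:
j - t = -215431 - 1*(-155679) = -215431 + 155679 = -59752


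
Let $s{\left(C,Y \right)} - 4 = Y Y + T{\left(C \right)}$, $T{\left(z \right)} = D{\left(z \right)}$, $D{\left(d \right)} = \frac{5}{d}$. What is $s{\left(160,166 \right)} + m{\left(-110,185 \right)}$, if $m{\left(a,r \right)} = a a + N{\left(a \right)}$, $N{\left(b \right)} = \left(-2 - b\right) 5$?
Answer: $\frac{1286401}{32} \approx 40200.0$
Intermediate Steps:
$T{\left(z \right)} = \frac{5}{z}$
$N{\left(b \right)} = -10 - 5 b$
$s{\left(C,Y \right)} = 4 + Y^{2} + \frac{5}{C}$ ($s{\left(C,Y \right)} = 4 + \left(Y Y + \frac{5}{C}\right) = 4 + \left(Y^{2} + \frac{5}{C}\right) = 4 + Y^{2} + \frac{5}{C}$)
$m{\left(a,r \right)} = -10 + a^{2} - 5 a$ ($m{\left(a,r \right)} = a a - \left(10 + 5 a\right) = a^{2} - \left(10 + 5 a\right) = -10 + a^{2} - 5 a$)
$s{\left(160,166 \right)} + m{\left(-110,185 \right)} = \left(4 + 166^{2} + \frac{5}{160}\right) - \left(-540 - 12100\right) = \left(4 + 27556 + 5 \cdot \frac{1}{160}\right) + \left(-10 + 12100 + 550\right) = \left(4 + 27556 + \frac{1}{32}\right) + 12640 = \frac{881921}{32} + 12640 = \frac{1286401}{32}$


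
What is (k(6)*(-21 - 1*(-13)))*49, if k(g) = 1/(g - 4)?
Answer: -196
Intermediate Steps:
k(g) = 1/(-4 + g)
(k(6)*(-21 - 1*(-13)))*49 = ((-21 - 1*(-13))/(-4 + 6))*49 = ((-21 + 13)/2)*49 = ((½)*(-8))*49 = -4*49 = -196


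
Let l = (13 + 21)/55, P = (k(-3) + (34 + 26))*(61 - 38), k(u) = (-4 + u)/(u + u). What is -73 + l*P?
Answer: 131452/165 ≈ 796.68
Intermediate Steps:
k(u) = (-4 + u)/(2*u) (k(u) = (-4 + u)/((2*u)) = (-4 + u)*(1/(2*u)) = (-4 + u)/(2*u))
P = 8441/6 (P = ((½)*(-4 - 3)/(-3) + (34 + 26))*(61 - 38) = ((½)*(-⅓)*(-7) + 60)*23 = (7/6 + 60)*23 = (367/6)*23 = 8441/6 ≈ 1406.8)
l = 34/55 (l = 34*(1/55) = 34/55 ≈ 0.61818)
-73 + l*P = -73 + (34/55)*(8441/6) = -73 + 143497/165 = 131452/165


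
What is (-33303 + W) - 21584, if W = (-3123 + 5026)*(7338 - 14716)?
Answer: -14095221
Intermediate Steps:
W = -14040334 (W = 1903*(-7378) = -14040334)
(-33303 + W) - 21584 = (-33303 - 14040334) - 21584 = -14073637 - 21584 = -14095221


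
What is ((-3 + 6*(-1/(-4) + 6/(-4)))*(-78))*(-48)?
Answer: -39312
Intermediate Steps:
((-3 + 6*(-1/(-4) + 6/(-4)))*(-78))*(-48) = ((-3 + 6*(-1*(-1/4) + 6*(-1/4)))*(-78))*(-48) = ((-3 + 6*(1/4 - 3/2))*(-78))*(-48) = ((-3 + 6*(-5/4))*(-78))*(-48) = ((-3 - 15/2)*(-78))*(-48) = -21/2*(-78)*(-48) = 819*(-48) = -39312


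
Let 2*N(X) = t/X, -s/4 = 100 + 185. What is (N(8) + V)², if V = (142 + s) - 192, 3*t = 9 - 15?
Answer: 90649441/64 ≈ 1.4164e+6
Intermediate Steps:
t = -2 (t = (9 - 15)/3 = (⅓)*(-6) = -2)
s = -1140 (s = -4*(100 + 185) = -4*285 = -1140)
V = -1190 (V = (142 - 1140) - 192 = -998 - 192 = -1190)
N(X) = -1/X (N(X) = (-2/X)/2 = -1/X)
(N(8) + V)² = (-1/8 - 1190)² = (-1*⅛ - 1190)² = (-⅛ - 1190)² = (-9521/8)² = 90649441/64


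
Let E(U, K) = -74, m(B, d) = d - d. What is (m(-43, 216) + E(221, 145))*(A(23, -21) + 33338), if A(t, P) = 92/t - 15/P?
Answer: -17271526/7 ≈ -2.4674e+6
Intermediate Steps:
A(t, P) = -15/P + 92/t
m(B, d) = 0
(m(-43, 216) + E(221, 145))*(A(23, -21) + 33338) = (0 - 74)*((-15/(-21) + 92/23) + 33338) = -74*((-15*(-1/21) + 92*(1/23)) + 33338) = -74*((5/7 + 4) + 33338) = -74*(33/7 + 33338) = -74*233399/7 = -17271526/7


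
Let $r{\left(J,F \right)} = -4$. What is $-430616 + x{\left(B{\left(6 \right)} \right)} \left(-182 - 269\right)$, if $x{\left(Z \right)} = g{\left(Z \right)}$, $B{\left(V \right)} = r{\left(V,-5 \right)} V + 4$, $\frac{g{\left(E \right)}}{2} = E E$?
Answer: $-791416$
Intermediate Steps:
$g{\left(E \right)} = 2 E^{2}$ ($g{\left(E \right)} = 2 E E = 2 E^{2}$)
$B{\left(V \right)} = 4 - 4 V$ ($B{\left(V \right)} = - 4 V + 4 = 4 - 4 V$)
$x{\left(Z \right)} = 2 Z^{2}$
$-430616 + x{\left(B{\left(6 \right)} \right)} \left(-182 - 269\right) = -430616 + 2 \left(4 - 24\right)^{2} \left(-182 - 269\right) = -430616 + 2 \left(4 - 24\right)^{2} \left(-451\right) = -430616 + 2 \left(-20\right)^{2} \left(-451\right) = -430616 + 2 \cdot 400 \left(-451\right) = -430616 + 800 \left(-451\right) = -430616 - 360800 = -791416$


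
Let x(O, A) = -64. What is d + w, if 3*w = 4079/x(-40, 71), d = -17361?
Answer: -3337391/192 ≈ -17382.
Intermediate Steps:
w = -4079/192 (w = (4079/(-64))/3 = (4079*(-1/64))/3 = (⅓)*(-4079/64) = -4079/192 ≈ -21.245)
d + w = -17361 - 4079/192 = -3337391/192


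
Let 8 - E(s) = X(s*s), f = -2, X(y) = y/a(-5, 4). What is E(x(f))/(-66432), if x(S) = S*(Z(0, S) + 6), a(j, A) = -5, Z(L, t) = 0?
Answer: -23/41520 ≈ -0.00055395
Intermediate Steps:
X(y) = -y/5 (X(y) = y/(-5) = y*(-1/5) = -y/5)
x(S) = 6*S (x(S) = S*(0 + 6) = S*6 = 6*S)
E(s) = 8 + s**2/5 (E(s) = 8 - (-1)*s*s/5 = 8 - (-1)*s**2/5 = 8 + s**2/5)
E(x(f))/(-66432) = (8 + (6*(-2))**2/5)/(-66432) = (8 + (1/5)*(-12)**2)*(-1/66432) = (8 + (1/5)*144)*(-1/66432) = (8 + 144/5)*(-1/66432) = (184/5)*(-1/66432) = -23/41520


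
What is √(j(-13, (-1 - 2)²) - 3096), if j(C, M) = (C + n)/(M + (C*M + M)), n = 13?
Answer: 6*I*√86 ≈ 55.642*I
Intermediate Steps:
j(C, M) = (13 + C)/(2*M + C*M) (j(C, M) = (C + 13)/(M + (C*M + M)) = (13 + C)/(M + (M + C*M)) = (13 + C)/(2*M + C*M))
√(j(-13, (-1 - 2)²) - 3096) = √((13 - 13)/(((-1 - 2)²)*(2 - 13)) - 3096) = √(0/((-3)²*(-11)) - 3096) = √(-1/11*0/9 - 3096) = √((⅑)*(-1/11)*0 - 3096) = √(0 - 3096) = √(-3096) = 6*I*√86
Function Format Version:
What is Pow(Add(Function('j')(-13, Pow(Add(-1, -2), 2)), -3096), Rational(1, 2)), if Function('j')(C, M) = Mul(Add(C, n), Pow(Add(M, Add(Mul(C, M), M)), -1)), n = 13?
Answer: Mul(6, I, Pow(86, Rational(1, 2))) ≈ Mul(55.642, I)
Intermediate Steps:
Function('j')(C, M) = Mul(Pow(Add(Mul(2, M), Mul(C, M)), -1), Add(13, C)) (Function('j')(C, M) = Mul(Add(C, 13), Pow(Add(M, Add(Mul(C, M), M)), -1)) = Mul(Add(13, C), Pow(Add(M, Add(M, Mul(C, M))), -1)) = Mul(Add(13, C), Pow(Add(Mul(2, M), Mul(C, M)), -1)) = Mul(Pow(Add(Mul(2, M), Mul(C, M)), -1), Add(13, C)))
Pow(Add(Function('j')(-13, Pow(Add(-1, -2), 2)), -3096), Rational(1, 2)) = Pow(Add(Mul(Pow(Pow(Add(-1, -2), 2), -1), Pow(Add(2, -13), -1), Add(13, -13)), -3096), Rational(1, 2)) = Pow(Add(Mul(Pow(Pow(-3, 2), -1), Pow(-11, -1), 0), -3096), Rational(1, 2)) = Pow(Add(Mul(Pow(9, -1), Rational(-1, 11), 0), -3096), Rational(1, 2)) = Pow(Add(Mul(Rational(1, 9), Rational(-1, 11), 0), -3096), Rational(1, 2)) = Pow(Add(0, -3096), Rational(1, 2)) = Pow(-3096, Rational(1, 2)) = Mul(6, I, Pow(86, Rational(1, 2)))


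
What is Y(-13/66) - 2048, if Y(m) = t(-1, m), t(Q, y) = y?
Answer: -135181/66 ≈ -2048.2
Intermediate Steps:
Y(m) = m
Y(-13/66) - 2048 = -13/66 - 2048 = -135181/66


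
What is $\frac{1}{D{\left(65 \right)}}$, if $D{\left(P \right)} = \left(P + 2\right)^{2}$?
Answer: $\frac{1}{4489} \approx 0.00022277$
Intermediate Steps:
$D{\left(P \right)} = \left(2 + P\right)^{2}$
$\frac{1}{D{\left(65 \right)}} = \frac{1}{\left(2 + 65\right)^{2}} = \frac{1}{67^{2}} = \frac{1}{4489}$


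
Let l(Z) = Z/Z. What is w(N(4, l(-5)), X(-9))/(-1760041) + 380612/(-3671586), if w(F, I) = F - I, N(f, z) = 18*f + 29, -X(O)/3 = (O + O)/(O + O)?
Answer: -335137285018/3231070947513 ≈ -0.10372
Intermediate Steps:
l(Z) = 1
X(O) = -3 (X(O) = -3*(O + O)/(O + O) = -3*2*O/(2*O) = -3*2*O*1/(2*O) = -3*1 = -3)
N(f, z) = 29 + 18*f
w(N(4, l(-5)), X(-9))/(-1760041) + 380612/(-3671586) = ((29 + 18*4) - 1*(-3))/(-1760041) + 380612/(-3671586) = ((29 + 72) + 3)*(-1/1760041) + 380612*(-1/3671586) = (101 + 3)*(-1/1760041) - 190306/1835793 = 104*(-1/1760041) - 190306/1835793 = -104/1760041 - 190306/1835793 = -335137285018/3231070947513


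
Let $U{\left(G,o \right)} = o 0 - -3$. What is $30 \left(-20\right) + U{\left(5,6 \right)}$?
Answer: $-597$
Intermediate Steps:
$U{\left(G,o \right)} = 3$ ($U{\left(G,o \right)} = 0 + 3 = 3$)
$30 \left(-20\right) + U{\left(5,6 \right)} = 30 \left(-20\right) + 3 = -600 + 3 = -597$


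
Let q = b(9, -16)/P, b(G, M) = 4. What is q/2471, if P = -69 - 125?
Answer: -2/239687 ≈ -8.3442e-6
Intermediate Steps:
P = -194
q = -2/97 (q = 4/(-194) = 4*(-1/194) = -2/97 ≈ -0.020619)
q/2471 = -2/97/2471 = -2/97*1/2471 = -2/239687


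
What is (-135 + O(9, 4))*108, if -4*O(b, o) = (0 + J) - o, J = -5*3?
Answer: -14067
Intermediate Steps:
J = -15
O(b, o) = 15/4 + o/4 (O(b, o) = -((0 - 15) - o)/4 = -(-15 - o)/4 = 15/4 + o/4)
(-135 + O(9, 4))*108 = (-135 + (15/4 + (1/4)*4))*108 = (-135 + (15/4 + 1))*108 = (-135 + 19/4)*108 = -521/4*108 = -14067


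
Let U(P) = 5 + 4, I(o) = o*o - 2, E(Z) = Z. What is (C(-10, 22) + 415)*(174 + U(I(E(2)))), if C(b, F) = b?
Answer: 74115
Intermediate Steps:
I(o) = -2 + o² (I(o) = o² - 2 = -2 + o²)
U(P) = 9
(C(-10, 22) + 415)*(174 + U(I(E(2)))) = (-10 + 415)*(174 + 9) = 405*183 = 74115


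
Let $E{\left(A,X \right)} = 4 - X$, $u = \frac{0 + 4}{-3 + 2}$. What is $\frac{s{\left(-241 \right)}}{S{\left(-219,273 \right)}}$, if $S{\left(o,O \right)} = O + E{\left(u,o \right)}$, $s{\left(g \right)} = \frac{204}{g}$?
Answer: $- \frac{51}{29884} \approx -0.0017066$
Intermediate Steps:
$u = -4$ ($u = \frac{4}{-1} = 4 \left(-1\right) = -4$)
$S{\left(o,O \right)} = 4 + O - o$ ($S{\left(o,O \right)} = O - \left(-4 + o\right) = 4 + O - o$)
$\frac{s{\left(-241 \right)}}{S{\left(-219,273 \right)}} = \frac{204 \frac{1}{-241}}{4 + 273 - -219} = \frac{204 \left(- \frac{1}{241}\right)}{4 + 273 + 219} = - \frac{204}{241 \cdot 496} = \left(- \frac{204}{241}\right) \frac{1}{496} = - \frac{51}{29884}$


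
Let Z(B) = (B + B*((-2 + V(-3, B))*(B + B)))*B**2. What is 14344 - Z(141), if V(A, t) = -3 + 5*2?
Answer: -3955330487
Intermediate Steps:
V(A, t) = 7 (V(A, t) = -3 + 10 = 7)
Z(B) = B**2*(B + 10*B**2) (Z(B) = (B + B*((-2 + 7)*(B + B)))*B**2 = (B + B*(5*(2*B)))*B**2 = (B + B*(10*B))*B**2 = (B + 10*B**2)*B**2 = B**2*(B + 10*B**2))
14344 - Z(141) = 14344 - 141**3*(1 + 10*141) = 14344 - 2803221*(1 + 1410) = 14344 - 2803221*1411 = 14344 - 1*3955344831 = 14344 - 3955344831 = -3955330487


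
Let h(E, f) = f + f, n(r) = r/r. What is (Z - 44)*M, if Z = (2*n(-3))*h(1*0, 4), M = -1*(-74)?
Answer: -2072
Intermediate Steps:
M = 74
n(r) = 1
h(E, f) = 2*f
Z = 16 (Z = (2*1)*(2*4) = 2*8 = 16)
(Z - 44)*M = (16 - 44)*74 = -28*74 = -2072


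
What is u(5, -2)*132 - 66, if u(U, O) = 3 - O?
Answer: 594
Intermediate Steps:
u(5, -2)*132 - 66 = (3 - 1*(-2))*132 - 66 = (3 + 2)*132 - 66 = 5*132 - 66 = 660 - 66 = 594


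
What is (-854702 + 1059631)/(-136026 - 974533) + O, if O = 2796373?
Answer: 3105536997578/1110559 ≈ 2.7964e+6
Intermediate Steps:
(-854702 + 1059631)/(-136026 - 974533) + O = (-854702 + 1059631)/(-136026 - 974533) + 2796373 = 204929/(-1110559) + 2796373 = 204929*(-1/1110559) + 2796373 = -204929/1110559 + 2796373 = 3105536997578/1110559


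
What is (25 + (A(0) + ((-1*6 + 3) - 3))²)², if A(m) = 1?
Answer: 2500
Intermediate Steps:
(25 + (A(0) + ((-1*6 + 3) - 3))²)² = (25 + (1 + ((-1*6 + 3) - 3))²)² = (25 + (1 + ((-6 + 3) - 3))²)² = (25 + (1 + (-3 - 3))²)² = (25 + (1 - 6)²)² = (25 + (-5)²)² = (25 + 25)² = 50² = 2500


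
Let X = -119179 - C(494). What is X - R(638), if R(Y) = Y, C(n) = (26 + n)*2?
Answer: -120857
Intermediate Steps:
C(n) = 52 + 2*n
X = -120219 (X = -119179 - (52 + 2*494) = -119179 - (52 + 988) = -119179 - 1*1040 = -119179 - 1040 = -120219)
X - R(638) = -120219 - 1*638 = -120219 - 638 = -120857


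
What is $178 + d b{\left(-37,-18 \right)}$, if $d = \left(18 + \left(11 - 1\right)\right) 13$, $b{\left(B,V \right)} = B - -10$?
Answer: $-9650$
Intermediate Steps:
$b{\left(B,V \right)} = 10 + B$ ($b{\left(B,V \right)} = B + 10 = 10 + B$)
$d = 364$ ($d = \left(18 + \left(11 - 1\right)\right) 13 = \left(18 + 10\right) 13 = 28 \cdot 13 = 364$)
$178 + d b{\left(-37,-18 \right)} = 178 + 364 \left(10 - 37\right) = 178 + 364 \left(-27\right) = 178 - 9828 = -9650$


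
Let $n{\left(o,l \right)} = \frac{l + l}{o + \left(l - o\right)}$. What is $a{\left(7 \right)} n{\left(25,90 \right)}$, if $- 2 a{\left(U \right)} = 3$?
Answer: $-3$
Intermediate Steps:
$a{\left(U \right)} = - \frac{3}{2}$ ($a{\left(U \right)} = \left(- \frac{1}{2}\right) 3 = - \frac{3}{2}$)
$n{\left(o,l \right)} = 2$ ($n{\left(o,l \right)} = \frac{2 l}{l} = 2$)
$a{\left(7 \right)} n{\left(25,90 \right)} = \left(- \frac{3}{2}\right) 2 = -3$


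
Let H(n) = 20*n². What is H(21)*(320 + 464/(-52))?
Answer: 35668080/13 ≈ 2.7437e+6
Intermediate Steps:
H(21)*(320 + 464/(-52)) = (20*21²)*(320 + 464/(-52)) = (20*441)*(320 + 464*(-1/52)) = 8820*(320 - 116/13) = 8820*(4044/13) = 35668080/13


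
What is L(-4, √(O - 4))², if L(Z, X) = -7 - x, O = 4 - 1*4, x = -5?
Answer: 4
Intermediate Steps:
O = 0 (O = 4 - 4 = 0)
L(Z, X) = -2 (L(Z, X) = -7 - 1*(-5) = -7 + 5 = -2)
L(-4, √(O - 4))² = (-2)² = 4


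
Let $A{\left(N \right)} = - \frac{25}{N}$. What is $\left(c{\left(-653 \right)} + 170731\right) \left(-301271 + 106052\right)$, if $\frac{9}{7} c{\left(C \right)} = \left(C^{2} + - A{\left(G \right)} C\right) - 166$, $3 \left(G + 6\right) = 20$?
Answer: $- \frac{188662569885}{2} \approx -9.4331 \cdot 10^{10}$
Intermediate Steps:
$G = \frac{2}{3}$ ($G = -6 + \frac{1}{3} \cdot 20 = -6 + \frac{20}{3} = \frac{2}{3} \approx 0.66667$)
$c{\left(C \right)} = - \frac{1162}{9} + \frac{7 C^{2}}{9} + \frac{175 C}{6}$ ($c{\left(C \right)} = \frac{7 \left(\left(C^{2} + - \frac{-25}{\frac{2}{3}} C\right) - 166\right)}{9} = \frac{7 \left(\left(C^{2} + - \frac{\left(-25\right) 3}{2} C\right) - 166\right)}{9} = \frac{7 \left(\left(C^{2} + \left(-1\right) \left(- \frac{75}{2}\right) C\right) - 166\right)}{9} = \frac{7 \left(\left(C^{2} + \frac{75 C}{2}\right) - 166\right)}{9} = \frac{7 \left(-166 + C^{2} + \frac{75 C}{2}\right)}{9} = - \frac{1162}{9} + \frac{7 C^{2}}{9} + \frac{175 C}{6}$)
$\left(c{\left(-653 \right)} + 170731\right) \left(-301271 + 106052\right) = \left(\left(- \frac{1162}{9} + \frac{7 \left(-653\right)^{2}}{9} + \frac{175}{6} \left(-653\right)\right) + 170731\right) \left(-301271 + 106052\right) = \left(\left(- \frac{1162}{9} + \frac{7}{9} \cdot 426409 - \frac{114275}{6}\right) + 170731\right) \left(-195219\right) = \left(\left(- \frac{1162}{9} + \frac{2984863}{9} - \frac{114275}{6}\right) + 170731\right) \left(-195219\right) = \left(\frac{624953}{2} + 170731\right) \left(-195219\right) = \frac{966415}{2} \left(-195219\right) = - \frac{188662569885}{2}$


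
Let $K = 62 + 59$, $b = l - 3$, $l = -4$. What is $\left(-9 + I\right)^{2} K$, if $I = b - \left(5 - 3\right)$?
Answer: $39204$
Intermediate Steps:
$b = -7$ ($b = -4 - 3 = -7$)
$K = 121$
$I = -9$ ($I = -7 - \left(5 - 3\right) = -7 - 2 = -9$)
$\left(-9 + I\right)^{2} K = \left(-9 - 9\right)^{2} \cdot 121 = \left(-18\right)^{2} \cdot 121 = 324 \cdot 121 = 39204$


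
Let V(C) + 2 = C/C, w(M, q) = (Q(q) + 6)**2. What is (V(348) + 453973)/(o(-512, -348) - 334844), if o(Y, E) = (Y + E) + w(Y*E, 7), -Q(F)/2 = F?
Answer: -37831/27970 ≈ -1.3526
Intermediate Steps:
Q(F) = -2*F
w(M, q) = (6 - 2*q)**2 (w(M, q) = (-2*q + 6)**2 = (6 - 2*q)**2)
V(C) = -1 (V(C) = -2 + C/C = -2 + 1 = -1)
o(Y, E) = 64 + E + Y (o(Y, E) = (Y + E) + 4*(-3 + 7)**2 = (E + Y) + 4*4**2 = (E + Y) + 4*16 = (E + Y) + 64 = 64 + E + Y)
(V(348) + 453973)/(o(-512, -348) - 334844) = (-1 + 453973)/((64 - 348 - 512) - 334844) = 453972/(-796 - 334844) = 453972/(-335640) = 453972*(-1/335640) = -37831/27970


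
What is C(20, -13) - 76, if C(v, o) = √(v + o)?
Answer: -76 + √7 ≈ -73.354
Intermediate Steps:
C(v, o) = √(o + v)
C(20, -13) - 76 = √(-13 + 20) - 76 = √7 - 76 = -76 + √7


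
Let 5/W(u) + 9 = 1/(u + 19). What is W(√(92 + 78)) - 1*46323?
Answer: -4122797/89 + √170/3026 ≈ -46324.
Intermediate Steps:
W(u) = 5/(-9 + 1/(19 + u)) (W(u) = 5/(-9 + 1/(u + 19)) = 5/(-9 + 1/(19 + u)))
W(√(92 + 78)) - 1*46323 = 5*(-19 - √(92 + 78))/(170 + 9*√(92 + 78)) - 1*46323 = 5*(-19 - √170)/(170 + 9*√170) - 46323 = -46323 + 5*(-19 - √170)/(170 + 9*√170)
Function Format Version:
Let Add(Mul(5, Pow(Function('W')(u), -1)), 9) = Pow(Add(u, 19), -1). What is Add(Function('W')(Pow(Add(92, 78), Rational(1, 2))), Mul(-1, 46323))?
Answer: Add(Rational(-4122797, 89), Mul(Rational(1, 3026), Pow(170, Rational(1, 2)))) ≈ -46324.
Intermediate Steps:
Function('W')(u) = Mul(5, Pow(Add(-9, Pow(Add(19, u), -1)), -1)) (Function('W')(u) = Mul(5, Pow(Add(-9, Pow(Add(u, 19), -1)), -1)) = Mul(5, Pow(Add(-9, Pow(Add(19, u), -1)), -1)))
Add(Function('W')(Pow(Add(92, 78), Rational(1, 2))), Mul(-1, 46323)) = Add(Mul(5, Pow(Add(170, Mul(9, Pow(Add(92, 78), Rational(1, 2)))), -1), Add(-19, Mul(-1, Pow(Add(92, 78), Rational(1, 2))))), Mul(-1, 46323)) = Add(Mul(5, Pow(Add(170, Mul(9, Pow(170, Rational(1, 2)))), -1), Add(-19, Mul(-1, Pow(170, Rational(1, 2))))), -46323) = Add(-46323, Mul(5, Pow(Add(170, Mul(9, Pow(170, Rational(1, 2)))), -1), Add(-19, Mul(-1, Pow(170, Rational(1, 2))))))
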